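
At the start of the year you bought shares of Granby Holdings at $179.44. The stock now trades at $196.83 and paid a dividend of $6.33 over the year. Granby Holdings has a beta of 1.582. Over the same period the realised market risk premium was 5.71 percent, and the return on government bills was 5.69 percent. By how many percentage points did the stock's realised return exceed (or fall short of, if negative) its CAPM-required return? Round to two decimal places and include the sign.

Realised HPR = (P1 + D1 − P0) / P0 = (196.83 + 6.33 − 179.44) / 179.44 = 23.72 / 179.44 = 13.2189%
CAPM required = R_f + β·MRP = 5.69% + 1.582 × 5.71% = 14.72322%
α = realised − required = 13.2189% − 14.72322% = -1.50%

-1.50%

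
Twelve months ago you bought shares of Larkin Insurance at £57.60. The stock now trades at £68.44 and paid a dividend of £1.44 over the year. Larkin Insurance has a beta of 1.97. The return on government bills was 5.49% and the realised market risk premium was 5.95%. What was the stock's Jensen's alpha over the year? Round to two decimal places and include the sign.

Realised HPR = (P1 + D1 − P0) / P0 = (68.44 + 1.44 − 57.60) / 57.60 = 12.28 / 57.60 = 21.3194%
CAPM required = R_f + β·MRP = 5.49% + 1.97 × 5.95% = 17.2115%
α = realised − required = 21.3194% − 17.2115% = +4.11%

+4.11%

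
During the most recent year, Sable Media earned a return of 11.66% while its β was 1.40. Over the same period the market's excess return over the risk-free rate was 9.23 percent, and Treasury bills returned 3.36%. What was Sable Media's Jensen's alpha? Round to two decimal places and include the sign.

CAPM benchmark = R_f + β(R_m − R_f) = 3.36% + 1.40 × 9.23% = 16.2820%
α = actual − benchmark = 11.66% − 16.2820% = -4.62%

-4.62%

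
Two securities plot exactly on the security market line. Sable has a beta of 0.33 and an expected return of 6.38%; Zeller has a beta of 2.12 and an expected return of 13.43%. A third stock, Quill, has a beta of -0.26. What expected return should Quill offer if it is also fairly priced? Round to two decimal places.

4.06%

MRP (SML slope) = (13.43% − 6.38%) / (2.12 − 0.33) = 7.05% / 1.79 = 3.9385%
R_f (intercept) = 6.38% − 0.33 × 3.9385% = 5.0803%
E(R_Quill) = R_f + β × MRP = 5.0803% + -0.26 × 3.9385% = 4.06%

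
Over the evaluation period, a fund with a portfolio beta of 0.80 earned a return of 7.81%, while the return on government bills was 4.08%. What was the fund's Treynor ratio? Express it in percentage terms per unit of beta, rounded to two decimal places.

4.66%

Treynor = (R_P − R_f) / β_P = (7.81% − 4.08%) / 0.8000 = 3.73% / 0.8000 = 4.66%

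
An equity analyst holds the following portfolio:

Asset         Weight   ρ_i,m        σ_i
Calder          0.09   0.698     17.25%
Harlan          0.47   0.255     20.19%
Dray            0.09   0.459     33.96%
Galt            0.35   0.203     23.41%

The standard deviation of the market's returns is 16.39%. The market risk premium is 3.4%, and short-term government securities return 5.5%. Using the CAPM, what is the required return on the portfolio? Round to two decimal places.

β_Calder = 0.698 × 17.25% / 16.39% = 0.7346
β_Harlan = 0.255 × 20.19% / 16.39% = 0.3141
β_Dray = 0.459 × 33.96% / 16.39% = 0.9510
β_Galt = 0.203 × 23.41% / 16.39% = 0.2899
β_P = Σ w_i β_i = 0.09×0.7346 + 0.47×0.3141 + 0.09×0.9510 + 0.35×0.2899 = 0.4008
E(R_P) = R_f + β_P × MRP = 5.5% + 0.4008 × 3.4% = 6.86%

6.86%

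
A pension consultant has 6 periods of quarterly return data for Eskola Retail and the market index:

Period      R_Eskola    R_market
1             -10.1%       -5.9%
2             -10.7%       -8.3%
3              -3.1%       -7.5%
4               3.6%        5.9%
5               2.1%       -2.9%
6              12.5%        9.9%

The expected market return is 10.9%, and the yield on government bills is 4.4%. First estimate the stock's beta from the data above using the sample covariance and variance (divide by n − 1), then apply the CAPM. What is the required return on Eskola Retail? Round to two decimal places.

Mean R_i = (-10.1 − 10.7 − 3.1 + 3.6 + 2.1 + 12.5) / 6 = -0.9500%
Mean R_m = (-5.9 − 8.3 − 7.5 + 5.9 − 2.9 + 9.9) / 6 = -1.4667%
Σ(R_i − R̄_i)(R_m − R̄_m) = 302.1900  ⇒  Cov = 302.1900 / 5 = 60.4380
Σ(R_m − R̄_m)² = 288.2733  ⇒  Var(R_m) = 288.2733 / 5 = 57.6547
β = Cov / Var(R_m) = 60.4380 / 57.6547 = 1.0483
MRP = 10.9% − 4.4% = 6.50%
E(R) = R_f + β × MRP = 4.4% + 1.0483 × 6.5% = 11.21%

11.21%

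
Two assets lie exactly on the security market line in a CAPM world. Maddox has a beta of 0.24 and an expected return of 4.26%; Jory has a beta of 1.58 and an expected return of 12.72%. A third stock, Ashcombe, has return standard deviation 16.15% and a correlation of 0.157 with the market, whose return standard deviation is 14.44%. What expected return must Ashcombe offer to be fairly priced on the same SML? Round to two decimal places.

3.85%

MRP = (12.72% − 4.26%) / (1.58 − 0.24) = 6.3134%
R_f = 4.26% − 0.24 × 6.3134% = 2.7448%
β_Ashcombe = ρ·σ_i/σ_m = 0.157 × 16.15 / 14.44 = 0.1756
E(R_Ashcombe) = R_f + β × MRP = 2.7448% + 0.1756 × 6.3134% = 3.85%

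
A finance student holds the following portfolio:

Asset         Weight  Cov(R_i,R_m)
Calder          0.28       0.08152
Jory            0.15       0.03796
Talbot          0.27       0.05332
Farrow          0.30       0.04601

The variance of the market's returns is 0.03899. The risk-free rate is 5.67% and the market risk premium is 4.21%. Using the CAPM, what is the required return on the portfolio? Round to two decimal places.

β_Calder = 0.08152 / 0.03899 = 2.0908
β_Jory = 0.03796 / 0.03899 = 0.9736
β_Talbot = 0.05332 / 0.03899 = 1.3675
β_Farrow = 0.04601 / 0.03899 = 1.1800
β_P = Σ w_i β_i = 0.28×2.0908 + 0.15×0.9736 + 0.27×1.3675 + 0.30×1.1800 = 1.4547
E(R_P) = R_f + β_P × MRP = 5.67% + 1.4547 × 4.21% = 11.79%

11.79%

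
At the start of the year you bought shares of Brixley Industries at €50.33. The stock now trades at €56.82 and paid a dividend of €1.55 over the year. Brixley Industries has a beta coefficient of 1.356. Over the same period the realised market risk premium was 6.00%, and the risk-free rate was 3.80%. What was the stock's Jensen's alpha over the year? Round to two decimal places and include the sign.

+4.04%

Realised HPR = (P1 + D1 − P0) / P0 = (56.82 + 1.55 − 50.33) / 50.33 = 8.04 / 50.33 = 15.9746%
CAPM required = R_f + β·MRP = 3.80% + 1.356 × 6.00% = 11.93600%
α = realised − required = 15.9746% − 11.93600% = +4.04%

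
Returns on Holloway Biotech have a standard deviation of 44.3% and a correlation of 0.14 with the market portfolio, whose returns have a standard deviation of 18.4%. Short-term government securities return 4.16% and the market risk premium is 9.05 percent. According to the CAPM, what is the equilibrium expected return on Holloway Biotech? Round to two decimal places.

β = ρ × σ_i / σ_m = 0.14 × 44.3% / 18.4% = 0.3371
E(R) = 4.16% + 0.3371 × 9.05% = 7.21%

7.21%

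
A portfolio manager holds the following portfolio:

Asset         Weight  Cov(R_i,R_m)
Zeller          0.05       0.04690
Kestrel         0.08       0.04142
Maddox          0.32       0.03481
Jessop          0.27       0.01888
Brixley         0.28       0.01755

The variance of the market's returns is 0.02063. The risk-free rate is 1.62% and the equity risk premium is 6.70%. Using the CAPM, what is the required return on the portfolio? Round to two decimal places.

β_Zeller = 0.04690 / 0.02063 = 2.2734
β_Kestrel = 0.04142 / 0.02063 = 2.0078
β_Maddox = 0.03481 / 0.02063 = 1.6873
β_Jessop = 0.01888 / 0.02063 = 0.9152
β_Brixley = 0.01755 / 0.02063 = 0.8507
β_P = Σ w_i β_i = 0.05×2.2734 + 0.08×2.0078 + 0.32×1.6873 + 0.27×0.9152 + 0.28×0.8507 = 1.2995
E(R_P) = R_f + β_P × MRP = 1.62% + 1.2995 × 6.70% = 10.33%

10.33%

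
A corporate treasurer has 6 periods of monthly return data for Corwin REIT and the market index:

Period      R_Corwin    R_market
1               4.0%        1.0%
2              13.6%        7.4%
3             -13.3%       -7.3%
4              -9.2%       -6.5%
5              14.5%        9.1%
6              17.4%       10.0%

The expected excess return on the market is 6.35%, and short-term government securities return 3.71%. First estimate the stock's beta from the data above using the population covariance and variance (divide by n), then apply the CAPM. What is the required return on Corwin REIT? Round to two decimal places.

14.32%

Mean R_i = (4.0 + 13.6 − 13.3 − 9.2 + 14.5 + 17.4) / 6 = 4.5000%
Mean R_m = (1.0 + 7.4 − 7.3 − 6.5 + 9.1 + 10.0) / 6 = 2.2833%
Σ(R_i − R̄_i)(R_m − R̄_m) = 505.8300  ⇒  Cov = 505.8300 / 6 = 84.3050
Σ(R_m − R̄_m)² = 302.8283  ⇒  Var(R_m) = 302.8283 / 6 = 50.4714
β = Cov / Var(R_m) = 84.3050 / 50.4714 = 1.6704
E(R) = R_f + β × MRP = 3.71% + 1.6704 × 6.35% = 14.32%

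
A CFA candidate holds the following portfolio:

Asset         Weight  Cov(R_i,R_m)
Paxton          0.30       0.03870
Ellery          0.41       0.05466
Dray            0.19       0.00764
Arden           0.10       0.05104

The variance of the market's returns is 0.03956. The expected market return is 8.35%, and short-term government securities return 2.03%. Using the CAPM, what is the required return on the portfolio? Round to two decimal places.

β_Paxton = 0.03870 / 0.03956 = 0.9783
β_Ellery = 0.05466 / 0.03956 = 1.3817
β_Dray = 0.00764 / 0.03956 = 0.1931
β_Arden = 0.05104 / 0.03956 = 1.2902
β_P = Σ w_i β_i = 0.30×0.9783 + 0.41×1.3817 + 0.19×0.1931 + 0.10×1.2902 = 1.0257
MRP = 8.35% − 2.03% = 6.32%
E(R_P) = R_f + β_P × MRP = 2.03% + 1.0257 × 6.32% = 8.51%

8.51%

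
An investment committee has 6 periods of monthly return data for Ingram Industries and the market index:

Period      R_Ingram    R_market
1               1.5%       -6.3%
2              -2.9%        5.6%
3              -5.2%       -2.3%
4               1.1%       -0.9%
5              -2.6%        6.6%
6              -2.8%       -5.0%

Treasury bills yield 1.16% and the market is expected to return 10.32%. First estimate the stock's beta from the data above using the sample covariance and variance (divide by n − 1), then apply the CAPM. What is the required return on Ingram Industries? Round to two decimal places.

-0.24%

Mean R_i = (1.5 − 2.9 − 5.2 + 1.1 − 2.6 − 2.8) / 6 = -1.8167%
Mean R_m = (-6.3 + 5.6 − 2.3 − 0.9 + 6.6 − 5.0) / 6 = -0.3833%
Σ(R_i − R̄_i)(R_m − R̄_m) = -22.0583  ⇒  Cov = -22.0583 / 5 = -4.4117
Σ(R_m − R̄_m)² = 144.8283  ⇒  Var(R_m) = 144.8283 / 5 = 28.9657
β = Cov / Var(R_m) = -4.4117 / 28.9657 = -0.1523
MRP = 10.32% − 1.16% = 9.16%
E(R) = R_f + β × MRP = 1.16% + -0.1523 × 9.16% = -0.24%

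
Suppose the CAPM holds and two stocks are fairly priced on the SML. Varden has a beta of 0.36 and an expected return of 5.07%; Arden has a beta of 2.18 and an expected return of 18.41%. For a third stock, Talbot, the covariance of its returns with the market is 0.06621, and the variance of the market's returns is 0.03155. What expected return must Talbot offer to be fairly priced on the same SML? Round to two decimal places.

MRP = (18.41% − 5.07%) / (2.18 − 0.36) = 7.3297%
R_f = 5.07% − 0.36 × 7.3297% = 2.4313%
β_Talbot = Cov / Var(R_m) = 0.06621 / 0.03155 = 2.0986
E(R_Talbot) = R_f + β × MRP = 2.4313% + 2.0986 × 7.3297% = 17.81%

17.81%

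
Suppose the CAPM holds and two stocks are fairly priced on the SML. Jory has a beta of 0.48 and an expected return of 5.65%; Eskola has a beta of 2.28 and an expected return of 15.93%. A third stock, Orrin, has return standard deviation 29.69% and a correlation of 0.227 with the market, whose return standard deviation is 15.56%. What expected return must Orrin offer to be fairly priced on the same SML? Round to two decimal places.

MRP = (15.93% − 5.65%) / (2.28 − 0.48) = 5.7111%
R_f = 5.65% − 0.48 × 5.7111% = 2.9087%
β_Orrin = ρ·σ_i/σ_m = 0.227 × 29.69 / 15.56 = 0.4331
E(R_Orrin) = R_f + β × MRP = 2.9087% + 0.4331 × 5.7111% = 5.38%

5.38%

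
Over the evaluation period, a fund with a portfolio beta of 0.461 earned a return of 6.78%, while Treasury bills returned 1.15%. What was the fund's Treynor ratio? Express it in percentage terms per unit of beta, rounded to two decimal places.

12.21%

Treynor = (R_P − R_f) / β_P = (6.78% − 1.15%) / 0.4610 = 5.63% / 0.4610 = 12.21%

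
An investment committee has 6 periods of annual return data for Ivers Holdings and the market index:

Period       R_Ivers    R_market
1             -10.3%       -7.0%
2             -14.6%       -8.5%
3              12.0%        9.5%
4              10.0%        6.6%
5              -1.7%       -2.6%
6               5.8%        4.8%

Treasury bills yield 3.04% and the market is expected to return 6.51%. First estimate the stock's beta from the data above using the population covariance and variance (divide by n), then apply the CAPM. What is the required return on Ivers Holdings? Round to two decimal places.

Mean R_i = (-10.3 − 14.6 + 12.0 + 10.0 − 1.7 + 5.8) / 6 = 0.2000%
Mean R_m = (-7.0 − 8.5 + 9.5 + 6.6 − 2.6 + 4.8) / 6 = 0.4667%
Σ(R_i − R̄_i)(R_m − R̄_m) = 407.9000  ⇒  Cov = 407.9000 / 6 = 67.9833
Σ(R_m − R̄_m)² = 283.5533  ⇒  Var(R_m) = 283.5533 / 6 = 47.2589
β = Cov / Var(R_m) = 67.9833 / 47.2589 = 1.4385
MRP = 6.51% − 3.04% = 3.47%
E(R) = R_f + β × MRP = 3.04% + 1.4385 × 3.47% = 8.03%

8.03%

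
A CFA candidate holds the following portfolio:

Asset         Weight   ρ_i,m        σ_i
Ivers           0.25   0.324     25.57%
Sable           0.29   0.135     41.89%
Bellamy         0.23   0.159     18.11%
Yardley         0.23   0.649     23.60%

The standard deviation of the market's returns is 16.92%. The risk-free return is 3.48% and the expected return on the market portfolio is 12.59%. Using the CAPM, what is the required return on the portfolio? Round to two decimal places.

β_Ivers = 0.324 × 25.57% / 16.92% = 0.4896
β_Sable = 0.135 × 41.89% / 16.92% = 0.3342
β_Bellamy = 0.159 × 18.11% / 16.92% = 0.1702
β_Yardley = 0.649 × 23.60% / 16.92% = 0.9052
β_P = Σ w_i β_i = 0.25×0.4896 + 0.29×0.3342 + 0.23×0.1702 + 0.23×0.9052 = 0.4667
MRP = 12.59% − 3.48% = 9.11%
E(R_P) = R_f + β_P × MRP = 3.48% + 0.4667 × 9.11% = 7.73%

7.73%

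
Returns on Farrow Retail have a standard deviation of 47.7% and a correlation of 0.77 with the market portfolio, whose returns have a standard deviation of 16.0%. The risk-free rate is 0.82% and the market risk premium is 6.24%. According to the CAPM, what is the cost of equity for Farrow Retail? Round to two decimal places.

15.14%

β = ρ × σ_i / σ_m = 0.77 × 47.7% / 16.0% = 2.2956
E(R) = 0.82% + 2.2956 × 6.24% = 15.14%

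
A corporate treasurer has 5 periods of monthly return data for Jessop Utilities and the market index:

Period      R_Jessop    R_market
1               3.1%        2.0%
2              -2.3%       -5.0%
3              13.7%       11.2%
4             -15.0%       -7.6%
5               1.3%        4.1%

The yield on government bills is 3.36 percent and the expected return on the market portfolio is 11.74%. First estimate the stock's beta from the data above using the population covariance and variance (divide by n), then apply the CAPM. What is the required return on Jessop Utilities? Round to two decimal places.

14.17%

Mean R_i = (3.1 − 2.3 + 13.7 − 15.0 + 1.3) / 5 = 0.1600%
Mean R_m = (2.0 − 5.0 + 11.2 − 7.6 + 4.1) / 5 = 0.9400%
Σ(R_i − R̄_i)(R_m − R̄_m) = 289.7180  ⇒  Cov = 289.7180 / 5 = 57.9436
Σ(R_m − R̄_m)² = 224.5920  ⇒  Var(R_m) = 224.5920 / 5 = 44.9184
β = Cov / Var(R_m) = 57.9436 / 44.9184 = 1.2900
MRP = 11.74% − 3.36% = 8.38%
E(R) = R_f + β × MRP = 3.36% + 1.2900 × 8.38% = 14.17%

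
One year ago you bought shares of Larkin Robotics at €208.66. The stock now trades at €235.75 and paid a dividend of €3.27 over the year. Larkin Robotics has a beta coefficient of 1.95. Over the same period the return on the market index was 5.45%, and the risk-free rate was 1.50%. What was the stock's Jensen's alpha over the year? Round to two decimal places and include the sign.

+5.35%

Realised HPR = (P1 + D1 − P0) / P0 = (235.75 + 3.27 − 208.66) / 208.66 = 30.36 / 208.66 = 14.5500%
MRP = 5.45% − 1.50% = 3.95%
CAPM required = R_f + β·MRP = 1.50% + 1.95 × 3.95% = 9.2025%
α = realised − required = 14.5500% − 9.2025% = +5.35%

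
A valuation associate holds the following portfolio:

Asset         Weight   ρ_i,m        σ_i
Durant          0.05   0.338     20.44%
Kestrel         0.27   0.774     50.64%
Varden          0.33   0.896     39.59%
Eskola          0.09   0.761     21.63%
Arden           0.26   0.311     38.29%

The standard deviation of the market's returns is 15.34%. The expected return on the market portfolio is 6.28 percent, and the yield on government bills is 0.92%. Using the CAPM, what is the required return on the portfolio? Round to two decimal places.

β_Durant = 0.338 × 20.44% / 15.34% = 0.4504
β_Kestrel = 0.774 × 50.64% / 15.34% = 2.5551
β_Varden = 0.896 × 39.59% / 15.34% = 2.3124
β_Eskola = 0.761 × 21.63% / 15.34% = 1.0730
β_Arden = 0.311 × 38.29% / 15.34% = 0.7763
β_P = Σ w_i β_i = 0.05×0.4504 + 0.27×2.5551 + 0.33×2.3124 + 0.09×1.0730 + 0.26×0.7763 = 1.7739
MRP = 6.28% − 0.92% = 5.36%
E(R_P) = R_f + β_P × MRP = 0.92% + 1.7739 × 5.36% = 10.43%

10.43%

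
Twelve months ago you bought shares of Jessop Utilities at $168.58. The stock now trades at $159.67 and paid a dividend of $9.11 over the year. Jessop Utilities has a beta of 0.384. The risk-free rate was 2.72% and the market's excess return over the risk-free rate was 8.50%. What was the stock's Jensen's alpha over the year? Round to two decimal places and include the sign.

-5.87%

Realised HPR = (P1 + D1 − P0) / P0 = (159.67 + 9.11 − 168.58) / 168.58 = 0.20 / 168.58 = 0.1186%
CAPM required = R_f + β·MRP = 2.72% + 0.384 × 8.50% = 5.98400%
α = realised − required = 0.1186% − 5.98400% = -5.87%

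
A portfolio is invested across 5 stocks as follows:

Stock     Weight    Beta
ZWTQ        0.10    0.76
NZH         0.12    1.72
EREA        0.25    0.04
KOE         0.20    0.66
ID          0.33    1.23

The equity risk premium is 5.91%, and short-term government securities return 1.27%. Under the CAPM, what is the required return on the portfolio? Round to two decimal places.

6.18%

β_P = Σ w_i β_i = 0.10×0.76 + 0.12×1.72 + 0.25×0.04 + 0.20×0.66 + 0.33×1.23 = 0.8303
E(R_P) = R_f + β_P × MRP = 1.27% + 0.8303 × 5.91% = 6.18%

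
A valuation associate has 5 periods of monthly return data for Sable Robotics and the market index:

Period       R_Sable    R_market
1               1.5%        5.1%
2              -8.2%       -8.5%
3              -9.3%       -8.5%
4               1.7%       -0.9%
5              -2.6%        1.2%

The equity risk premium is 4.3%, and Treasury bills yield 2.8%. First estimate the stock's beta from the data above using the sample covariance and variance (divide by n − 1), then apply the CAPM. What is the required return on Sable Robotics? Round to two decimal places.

6.12%

Mean R_i = (1.5 − 8.2 − 9.3 + 1.7 − 2.6) / 5 = -3.3800%
Mean R_m = (5.1 − 8.5 − 8.5 − 0.9 + 1.2) / 5 = -2.3200%
Σ(R_i − R̄_i)(R_m − R̄_m) = 112.5420  ⇒  Cov = 112.5420 / 4 = 28.1355
Σ(R_m − R̄_m)² = 145.8480  ⇒  Var(R_m) = 145.8480 / 4 = 36.4620
β = Cov / Var(R_m) = 28.1355 / 36.4620 = 0.7716
E(R) = R_f + β × MRP = 2.8% + 0.7716 × 4.3% = 6.12%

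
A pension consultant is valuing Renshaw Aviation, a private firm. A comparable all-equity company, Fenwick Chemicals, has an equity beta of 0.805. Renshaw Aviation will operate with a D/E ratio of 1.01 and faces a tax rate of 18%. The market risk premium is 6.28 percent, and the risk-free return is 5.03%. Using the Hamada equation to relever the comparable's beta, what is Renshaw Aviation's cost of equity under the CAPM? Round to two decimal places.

14.27%

β_L = β_U × [1 + (1 − t)(D/E)] = 0.805 × [1 + (1 − 0.18) × 1.01]
    = 0.805 × [1 + 0.82 × 1.01] = 0.805 × 1.8282 = 1.4717
E(R) = R_f + β_L × MRP = 5.03% + 1.4717 × 6.28% = 14.27%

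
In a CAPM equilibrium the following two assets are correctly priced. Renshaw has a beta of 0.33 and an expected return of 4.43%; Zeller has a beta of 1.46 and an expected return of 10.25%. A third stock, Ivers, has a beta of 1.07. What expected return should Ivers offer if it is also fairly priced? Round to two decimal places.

8.24%

MRP (SML slope) = (10.25% − 4.43%) / (1.46 − 0.33) = 5.82% / 1.13 = 5.1504%
R_f (intercept) = 4.43% − 0.33 × 5.1504% = 2.7304%
E(R_Ivers) = R_f + β × MRP = 2.7304% + 1.07 × 5.1504% = 8.24%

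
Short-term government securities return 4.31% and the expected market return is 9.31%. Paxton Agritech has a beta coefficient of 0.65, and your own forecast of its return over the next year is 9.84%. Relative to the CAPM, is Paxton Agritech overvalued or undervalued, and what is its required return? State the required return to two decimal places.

Undervalued; required return 7.56%

MRP = 9.31% − 4.31% = 5.00%
Required return = R_f + β·MRP = 4.31% + 0.65 × 5.00% = 7.56%
Forecast 9.84% > required 7.56% → the stock plots above the SML → undervalued.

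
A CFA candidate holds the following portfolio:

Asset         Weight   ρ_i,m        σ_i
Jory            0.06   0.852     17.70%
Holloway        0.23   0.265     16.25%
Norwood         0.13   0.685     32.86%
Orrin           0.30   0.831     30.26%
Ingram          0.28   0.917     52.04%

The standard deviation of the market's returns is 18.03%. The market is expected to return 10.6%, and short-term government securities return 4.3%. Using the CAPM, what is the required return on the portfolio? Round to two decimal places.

β_Jory = 0.852 × 17.70% / 18.03% = 0.8364
β_Holloway = 0.265 × 16.25% / 18.03% = 0.2388
β_Norwood = 0.685 × 32.86% / 18.03% = 1.2484
β_Orrin = 0.831 × 30.26% / 18.03% = 1.3947
β_Ingram = 0.917 × 52.04% / 18.03% = 2.6467
β_P = Σ w_i β_i = 0.06×0.8364 + 0.23×0.2388 + 0.13×1.2484 + 0.30×1.3947 + 0.28×2.6467 = 1.4269
MRP = 10.6% − 4.3% = 6.30%
E(R_P) = R_f + β_P × MRP = 4.3% + 1.4269 × 6.3% = 13.29%

13.29%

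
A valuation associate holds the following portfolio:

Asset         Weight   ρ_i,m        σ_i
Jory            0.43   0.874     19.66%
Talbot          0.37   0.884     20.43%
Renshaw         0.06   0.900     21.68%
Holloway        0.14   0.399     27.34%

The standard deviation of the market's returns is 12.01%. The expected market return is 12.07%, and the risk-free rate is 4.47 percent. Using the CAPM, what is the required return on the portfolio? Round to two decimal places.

β_Jory = 0.874 × 19.66% / 12.01% = 1.4307
β_Talbot = 0.884 × 20.43% / 12.01% = 1.5038
β_Renshaw = 0.900 × 21.68% / 12.01% = 1.6246
β_Holloway = 0.399 × 27.34% / 12.01% = 0.9083
β_P = Σ w_i β_i = 0.43×1.4307 + 0.37×1.5038 + 0.06×1.6246 + 0.14×0.9083 = 1.3962
MRP = 12.07% − 4.47% = 7.60%
E(R_P) = R_f + β_P × MRP = 4.47% + 1.3962 × 7.60% = 15.08%

15.08%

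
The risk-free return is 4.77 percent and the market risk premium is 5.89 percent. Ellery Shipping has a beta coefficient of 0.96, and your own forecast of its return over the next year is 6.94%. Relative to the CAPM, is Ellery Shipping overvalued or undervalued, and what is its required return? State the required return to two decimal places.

Overvalued; required return 10.42%

Required return = R_f + β·MRP = 4.77% + 0.96 × 5.89% = 10.42%
Forecast 6.94% < required 10.42% → the stock plots below the SML → overvalued.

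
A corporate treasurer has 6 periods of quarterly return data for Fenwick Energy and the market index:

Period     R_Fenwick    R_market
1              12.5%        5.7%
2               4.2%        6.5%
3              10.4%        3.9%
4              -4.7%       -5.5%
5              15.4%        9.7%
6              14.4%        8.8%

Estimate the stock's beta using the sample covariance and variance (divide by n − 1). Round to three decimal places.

1.248

Mean R_i = (12.5 + 4.2 + 10.4 − 4.7 + 15.4 + 14.4) / 6 = 8.7000%
Mean R_m = (5.7 + 6.5 + 3.9 − 5.5 + 9.7 + 8.8) / 6 = 4.8500%
Σ(R_i − R̄_i)(R_m − R̄_m) = 187.8900  ⇒  Cov = 187.8900 / 5 = 37.5780
Σ(R_m − R̄_m)² = 150.5950  ⇒  Var(R_m) = 150.5950 / 5 = 30.1190
β = Cov / Var(R_m) = 37.5780 / 30.1190 = 1.2477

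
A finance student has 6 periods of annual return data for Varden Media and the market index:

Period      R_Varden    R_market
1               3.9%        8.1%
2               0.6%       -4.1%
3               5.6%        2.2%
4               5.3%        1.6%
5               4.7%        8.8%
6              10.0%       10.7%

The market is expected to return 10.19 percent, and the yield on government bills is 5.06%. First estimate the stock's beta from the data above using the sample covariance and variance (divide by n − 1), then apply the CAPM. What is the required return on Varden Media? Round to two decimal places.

Mean R_i = (3.9 + 0.6 + 5.6 + 5.3 + 4.7 + 10.0) / 6 = 5.0167%
Mean R_m = (8.1 − 4.1 + 2.2 + 1.6 + 8.8 + 10.7) / 6 = 4.5500%
Σ(R_i − R̄_i)(R_m − R̄_m) = 61.3350  ⇒  Cov = 61.3350 / 5 = 12.2670
Σ(R_m − R̄_m)² = 157.5350  ⇒  Var(R_m) = 157.5350 / 5 = 31.5070
β = Cov / Var(R_m) = 12.2670 / 31.5070 = 0.3893
MRP = 10.19% − 5.06% = 5.13%
E(R) = R_f + β × MRP = 5.06% + 0.3893 × 5.13% = 7.06%

7.06%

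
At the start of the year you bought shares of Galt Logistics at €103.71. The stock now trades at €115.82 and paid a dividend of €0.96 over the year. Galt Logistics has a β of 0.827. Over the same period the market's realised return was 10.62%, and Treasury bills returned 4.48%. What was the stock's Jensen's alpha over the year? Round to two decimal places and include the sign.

+3.04%

Realised HPR = (P1 + D1 − P0) / P0 = (115.82 + 0.96 − 103.71) / 103.71 = 13.07 / 103.71 = 12.6024%
MRP = 10.62% − 4.48% = 6.14%
CAPM required = R_f + β·MRP = 4.48% + 0.827 × 6.14% = 9.55778%
α = realised − required = 12.6024% − 9.55778% = +3.04%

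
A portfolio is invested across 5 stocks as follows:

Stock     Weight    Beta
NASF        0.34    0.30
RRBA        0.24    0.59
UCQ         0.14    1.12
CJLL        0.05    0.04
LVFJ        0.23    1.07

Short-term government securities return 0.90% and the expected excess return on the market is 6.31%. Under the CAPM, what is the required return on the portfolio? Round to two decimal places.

4.99%

β_P = Σ w_i β_i = 0.34×0.30 + 0.24×0.59 + 0.14×1.12 + 0.05×0.04 + 0.23×1.07 = 0.6485
E(R_P) = R_f + β_P × MRP = 0.90% + 0.6485 × 6.31% = 4.99%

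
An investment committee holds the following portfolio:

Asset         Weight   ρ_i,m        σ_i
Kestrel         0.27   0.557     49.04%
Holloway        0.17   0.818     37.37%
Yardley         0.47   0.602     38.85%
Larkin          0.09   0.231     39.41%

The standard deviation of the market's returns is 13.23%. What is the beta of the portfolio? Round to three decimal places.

1.843

β_Kestrel = 0.557 × 49.04% / 13.23% = 2.0646
β_Holloway = 0.818 × 37.37% / 13.23% = 2.3106
β_Yardley = 0.602 × 38.85% / 13.23% = 1.7678
β_Larkin = 0.231 × 39.41% / 13.23% = 0.6881
β_P = Σ w_i β_i = 0.27×2.0646 + 0.17×2.3106 + 0.47×1.7678 + 0.09×0.6881 = 1.8430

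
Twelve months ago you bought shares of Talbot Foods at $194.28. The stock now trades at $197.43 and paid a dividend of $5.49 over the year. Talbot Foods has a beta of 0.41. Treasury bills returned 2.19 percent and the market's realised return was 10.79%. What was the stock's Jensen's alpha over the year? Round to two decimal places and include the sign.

Realised HPR = (P1 + D1 − P0) / P0 = (197.43 + 5.49 − 194.28) / 194.28 = 8.64 / 194.28 = 4.4472%
MRP = 10.79% − 2.19% = 8.60%
CAPM required = R_f + β·MRP = 2.19% + 0.41 × 8.60% = 5.7160%
α = realised − required = 4.4472% − 5.7160% = -1.27%

-1.27%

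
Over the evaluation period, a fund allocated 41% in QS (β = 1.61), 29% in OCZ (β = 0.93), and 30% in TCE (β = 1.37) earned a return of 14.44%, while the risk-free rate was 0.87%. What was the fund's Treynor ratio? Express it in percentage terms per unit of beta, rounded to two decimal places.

β_P = 0.41×1.61 + 0.29×0.93 + 0.30×1.37 = 1.3408
Treynor = (R_P − R_f) / β_P = (14.44% − 0.87%) / 1.3408 = 13.57% / 1.3408 = 10.12%

10.12%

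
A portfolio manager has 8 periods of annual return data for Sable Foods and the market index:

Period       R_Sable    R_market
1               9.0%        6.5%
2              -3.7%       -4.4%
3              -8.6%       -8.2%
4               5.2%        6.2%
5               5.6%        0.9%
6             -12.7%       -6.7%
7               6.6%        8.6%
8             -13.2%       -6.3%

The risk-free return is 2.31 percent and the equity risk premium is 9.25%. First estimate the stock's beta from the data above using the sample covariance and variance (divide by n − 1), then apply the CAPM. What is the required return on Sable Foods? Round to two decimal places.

13.76%

Mean R_i = (9.0 − 3.7 − 8.6 + 5.2 + 5.6 − 12.7 + 6.6 − 13.2) / 8 = -1.4750%
Mean R_m = (6.5 − 4.4 − 8.2 + 6.2 + 0.9 − 6.7 + 8.6 − 6.3) / 8 = -0.4250%
Σ(R_i − R̄_i)(R_m − R̄_m) = 402.5750  ⇒  Cov = 402.5750 / 7 = 57.5107
Σ(R_m − R̄_m)² = 325.1950  ⇒  Var(R_m) = 325.1950 / 7 = 46.4564
β = Cov / Var(R_m) = 57.5107 / 46.4564 = 1.2379
E(R) = R_f + β × MRP = 2.31% + 1.2379 × 9.25% = 13.76%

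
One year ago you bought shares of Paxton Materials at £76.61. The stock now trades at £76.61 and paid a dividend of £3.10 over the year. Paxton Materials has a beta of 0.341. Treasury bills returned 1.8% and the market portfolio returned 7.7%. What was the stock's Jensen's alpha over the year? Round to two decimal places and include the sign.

+0.23%

Realised HPR = (P1 + D1 − P0) / P0 = (76.61 + 3.10 − 76.61) / 76.61 = 3.10 / 76.61 = 4.0465%
MRP = 7.7% − 1.8% = 5.90%
CAPM required = R_f + β·MRP = 1.8% + 0.341 × 5.9% = 3.8119%
α = realised − required = 4.0465% − 3.8119% = +0.23%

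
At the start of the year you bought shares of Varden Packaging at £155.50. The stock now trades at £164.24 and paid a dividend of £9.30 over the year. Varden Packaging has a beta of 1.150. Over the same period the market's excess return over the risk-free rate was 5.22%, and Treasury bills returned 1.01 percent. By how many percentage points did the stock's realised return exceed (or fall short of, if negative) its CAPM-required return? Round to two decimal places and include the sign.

Realised HPR = (P1 + D1 − P0) / P0 = (164.24 + 9.30 − 155.50) / 155.50 = 18.04 / 155.50 = 11.6013%
CAPM required = R_f + β·MRP = 1.01% + 1.150 × 5.22% = 7.01300%
α = realised − required = 11.6013% − 7.01300% = +4.59%

+4.59%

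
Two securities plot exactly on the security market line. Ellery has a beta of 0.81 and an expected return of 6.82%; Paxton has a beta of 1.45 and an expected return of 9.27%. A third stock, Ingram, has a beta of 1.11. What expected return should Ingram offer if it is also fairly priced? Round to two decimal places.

7.97%

MRP (SML slope) = (9.27% − 6.82%) / (1.45 − 0.81) = 2.45% / 0.64 = 3.8281%
R_f (intercept) = 6.82% − 0.81 × 3.8281% = 3.7192%
E(R_Ingram) = R_f + β × MRP = 3.7192% + 1.11 × 3.8281% = 7.97%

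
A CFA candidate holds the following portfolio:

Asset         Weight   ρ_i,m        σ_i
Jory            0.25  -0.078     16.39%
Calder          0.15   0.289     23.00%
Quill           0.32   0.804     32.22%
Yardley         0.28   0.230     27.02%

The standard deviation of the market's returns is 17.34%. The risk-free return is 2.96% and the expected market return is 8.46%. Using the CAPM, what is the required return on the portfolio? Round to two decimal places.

β_Jory = -0.078 × 16.39% / 17.34% = -0.0737
β_Calder = 0.289 × 23.00% / 17.34% = 0.3833
β_Quill = 0.804 × 32.22% / 17.34% = 1.4939
β_Yardley = 0.230 × 27.02% / 17.34% = 0.3584
β_P = Σ w_i β_i = 0.25×-0.0737 + 0.15×0.3833 + 0.32×1.4939 + 0.28×0.3584 = 0.6175
MRP = 8.46% − 2.96% = 5.50%
E(R_P) = R_f + β_P × MRP = 2.96% + 0.6175 × 5.50% = 6.36%

6.36%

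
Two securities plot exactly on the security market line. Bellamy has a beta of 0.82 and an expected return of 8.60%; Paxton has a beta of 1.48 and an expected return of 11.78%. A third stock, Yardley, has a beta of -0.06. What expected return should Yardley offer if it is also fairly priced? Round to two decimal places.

4.36%

MRP (SML slope) = (11.78% − 8.60%) / (1.48 − 0.82) = 3.18% / 0.66 = 4.8182%
R_f (intercept) = 8.60% − 0.82 × 4.8182% = 4.6491%
E(R_Yardley) = R_f + β × MRP = 4.6491% + -0.06 × 4.8182% = 4.36%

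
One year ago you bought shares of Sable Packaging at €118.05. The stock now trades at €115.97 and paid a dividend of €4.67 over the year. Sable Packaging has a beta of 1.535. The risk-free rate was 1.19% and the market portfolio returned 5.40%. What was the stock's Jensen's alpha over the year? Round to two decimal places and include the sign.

Realised HPR = (P1 + D1 − P0) / P0 = (115.97 + 4.67 − 118.05) / 118.05 = 2.59 / 118.05 = 2.1940%
MRP = 5.40% − 1.19% = 4.21%
CAPM required = R_f + β·MRP = 1.19% + 1.535 × 4.21% = 7.65235%
α = realised − required = 2.1940% − 7.65235% = -5.46%

-5.46%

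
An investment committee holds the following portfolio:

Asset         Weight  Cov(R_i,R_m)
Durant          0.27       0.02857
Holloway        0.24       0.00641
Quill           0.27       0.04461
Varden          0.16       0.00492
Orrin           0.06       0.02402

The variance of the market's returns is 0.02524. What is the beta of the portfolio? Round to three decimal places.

0.932

β_Durant = 0.02857 / 0.02524 = 1.1319
β_Holloway = 0.00641 / 0.02524 = 0.2540
β_Quill = 0.04461 / 0.02524 = 1.7674
β_Varden = 0.00492 / 0.02524 = 0.1949
β_Orrin = 0.02402 / 0.02524 = 0.9517
β_P = Σ w_i β_i = 0.27×1.1319 + 0.24×0.2540 + 0.27×1.7674 + 0.16×0.1949 + 0.06×0.9517 = 0.9321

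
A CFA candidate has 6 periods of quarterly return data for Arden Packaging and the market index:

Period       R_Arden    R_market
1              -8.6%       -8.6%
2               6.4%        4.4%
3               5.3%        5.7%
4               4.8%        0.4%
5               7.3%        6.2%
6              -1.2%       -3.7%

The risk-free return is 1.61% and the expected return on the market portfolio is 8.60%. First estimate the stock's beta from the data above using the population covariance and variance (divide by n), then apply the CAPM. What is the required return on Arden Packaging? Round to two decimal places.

Mean R_i = (-8.6 + 6.4 + 5.3 + 4.8 + 7.3 − 1.2) / 6 = 2.3333%
Mean R_m = (-8.6 + 4.4 + 5.7 + 0.4 + 6.2 − 3.7) / 6 = 0.7333%
Σ(R_i − R̄_i)(R_m − R̄_m) = 173.6833  ⇒  Cov = 173.6833 / 6 = 28.9472
Σ(R_m − R̄_m)² = 174.8733  ⇒  Var(R_m) = 174.8733 / 6 = 29.1456
β = Cov / Var(R_m) = 28.9472 / 29.1456 = 0.9932
MRP = 8.60% − 1.61% = 6.99%
E(R) = R_f + β × MRP = 1.61% + 0.9932 × 6.99% = 8.55%

8.55%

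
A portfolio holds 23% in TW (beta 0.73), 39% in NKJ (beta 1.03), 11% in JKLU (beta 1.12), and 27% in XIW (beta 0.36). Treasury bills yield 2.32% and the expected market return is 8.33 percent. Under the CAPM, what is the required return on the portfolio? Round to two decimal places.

β_P = Σ w_i β_i = 0.23×0.73 + 0.39×1.03 + 0.11×1.12 + 0.27×0.36 = 0.7900
MRP = 8.33% − 2.32% = 6.01%
E(R_P) = R_f + β_P × MRP = 2.32% + 0.7900 × 6.01% = 7.07%

7.07%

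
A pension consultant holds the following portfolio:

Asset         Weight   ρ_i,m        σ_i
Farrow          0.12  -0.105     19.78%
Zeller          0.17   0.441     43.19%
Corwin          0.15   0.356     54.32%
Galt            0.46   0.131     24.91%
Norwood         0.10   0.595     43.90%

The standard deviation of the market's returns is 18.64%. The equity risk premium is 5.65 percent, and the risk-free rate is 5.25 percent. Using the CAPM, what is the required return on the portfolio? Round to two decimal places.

β_Farrow = -0.105 × 19.78% / 18.64% = -0.1114
β_Zeller = 0.441 × 43.19% / 18.64% = 1.0218
β_Corwin = 0.356 × 54.32% / 18.64% = 1.0374
β_Galt = 0.131 × 24.91% / 18.64% = 0.1751
β_Norwood = 0.595 × 43.90% / 18.64% = 1.4013
β_P = Σ w_i β_i = 0.12×-0.1114 + 0.17×1.0218 + 0.15×1.0374 + 0.46×0.1751 + 0.10×1.4013 = 0.5366
E(R_P) = R_f + β_P × MRP = 5.25% + 0.5366 × 5.65% = 8.28%

8.28%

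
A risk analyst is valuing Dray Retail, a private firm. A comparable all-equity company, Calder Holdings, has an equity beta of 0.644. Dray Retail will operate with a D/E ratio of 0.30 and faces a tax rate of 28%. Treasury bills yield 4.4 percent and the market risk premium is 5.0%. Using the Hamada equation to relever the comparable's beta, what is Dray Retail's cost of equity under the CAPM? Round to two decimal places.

β_L = β_U × [1 + (1 − t)(D/E)] = 0.644 × [1 + (1 − 0.28) × 0.30]
    = 0.644 × [1 + 0.72 × 0.30] = 0.644 × 1.2160 = 0.7831
E(R) = R_f + β_L × MRP = 4.4% + 0.7831 × 5.0% = 8.32%

8.32%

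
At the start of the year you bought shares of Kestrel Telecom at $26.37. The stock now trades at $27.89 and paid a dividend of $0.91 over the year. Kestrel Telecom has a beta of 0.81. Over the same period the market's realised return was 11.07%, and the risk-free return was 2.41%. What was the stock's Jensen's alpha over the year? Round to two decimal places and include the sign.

Realised HPR = (P1 + D1 − P0) / P0 = (27.89 + 0.91 − 26.37) / 26.37 = 2.43 / 26.37 = 9.2150%
MRP = 11.07% − 2.41% = 8.66%
CAPM required = R_f + β·MRP = 2.41% + 0.81 × 8.66% = 9.4246%
α = realised − required = 9.2150% − 9.4246% = -0.21%

-0.21%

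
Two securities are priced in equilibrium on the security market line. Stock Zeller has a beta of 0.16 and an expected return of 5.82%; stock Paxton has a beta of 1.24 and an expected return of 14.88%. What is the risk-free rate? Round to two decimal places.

Both satisfy E(R) = R_f + β·MRP, so the slope of the SML is
MRP = (14.88% − 5.82%) / (1.24 − 0.16) = 9.06% / 1.08 = 8.3889%
R_f = E(R_Zeller) − β_Zeller·MRP = 5.82% − 0.16 × 8.3889% = 4.4778%

4.48%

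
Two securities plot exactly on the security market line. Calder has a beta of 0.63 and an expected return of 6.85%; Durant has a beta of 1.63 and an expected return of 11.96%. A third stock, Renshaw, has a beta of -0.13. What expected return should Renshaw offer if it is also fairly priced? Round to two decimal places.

MRP (SML slope) = (11.96% − 6.85%) / (1.63 − 0.63) = 5.11% / 1.00 = 5.1100%
R_f (intercept) = 6.85% − 0.63 × 5.1100% = 3.6307%
E(R_Renshaw) = R_f + β × MRP = 3.6307% + -0.13 × 5.1100% = 2.97%

2.97%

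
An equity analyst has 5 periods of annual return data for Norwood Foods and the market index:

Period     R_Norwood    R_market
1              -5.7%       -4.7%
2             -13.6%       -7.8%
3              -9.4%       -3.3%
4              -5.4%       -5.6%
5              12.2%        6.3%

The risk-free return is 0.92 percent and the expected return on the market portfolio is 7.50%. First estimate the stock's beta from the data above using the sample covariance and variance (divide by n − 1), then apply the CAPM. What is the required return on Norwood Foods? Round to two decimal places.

12.22%

Mean R_i = (-5.7 − 13.6 − 9.4 − 5.4 + 12.2) / 5 = -4.3800%
Mean R_m = (-4.7 − 7.8 − 3.3 − 5.6 + 6.3) / 5 = -3.0200%
Σ(R_i − R̄_i)(R_m − R̄_m) = 204.8520  ⇒  Cov = 204.8520 / 4 = 51.2130
Σ(R_m − R̄_m)² = 119.2680  ⇒  Var(R_m) = 119.2680 / 4 = 29.8170
β = Cov / Var(R_m) = 51.2130 / 29.8170 = 1.7176
MRP = 7.50% − 0.92% = 6.58%
E(R) = R_f + β × MRP = 0.92% + 1.7176 × 6.58% = 12.22%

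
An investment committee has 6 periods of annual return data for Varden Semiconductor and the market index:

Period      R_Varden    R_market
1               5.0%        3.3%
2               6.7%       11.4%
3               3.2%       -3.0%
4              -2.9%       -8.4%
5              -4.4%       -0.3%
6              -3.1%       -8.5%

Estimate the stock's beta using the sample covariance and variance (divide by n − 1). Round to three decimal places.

0.485

Mean R_i = (5.0 + 6.7 + 3.2 − 2.9 − 4.4 − 3.1) / 6 = 0.7500%
Mean R_m = (3.3 + 11.4 − 3.0 − 8.4 − 0.3 − 8.5) / 6 = -0.9167%
Σ(R_i − R̄_i)(R_m − R̄_m) = 139.4350  ⇒  Cov = 139.4350 / 5 = 27.8870
Σ(R_m − R̄_m)² = 287.7083  ⇒  Var(R_m) = 287.7083 / 5 = 57.5417
β = Cov / Var(R_m) = 27.8870 / 57.5417 = 0.4846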